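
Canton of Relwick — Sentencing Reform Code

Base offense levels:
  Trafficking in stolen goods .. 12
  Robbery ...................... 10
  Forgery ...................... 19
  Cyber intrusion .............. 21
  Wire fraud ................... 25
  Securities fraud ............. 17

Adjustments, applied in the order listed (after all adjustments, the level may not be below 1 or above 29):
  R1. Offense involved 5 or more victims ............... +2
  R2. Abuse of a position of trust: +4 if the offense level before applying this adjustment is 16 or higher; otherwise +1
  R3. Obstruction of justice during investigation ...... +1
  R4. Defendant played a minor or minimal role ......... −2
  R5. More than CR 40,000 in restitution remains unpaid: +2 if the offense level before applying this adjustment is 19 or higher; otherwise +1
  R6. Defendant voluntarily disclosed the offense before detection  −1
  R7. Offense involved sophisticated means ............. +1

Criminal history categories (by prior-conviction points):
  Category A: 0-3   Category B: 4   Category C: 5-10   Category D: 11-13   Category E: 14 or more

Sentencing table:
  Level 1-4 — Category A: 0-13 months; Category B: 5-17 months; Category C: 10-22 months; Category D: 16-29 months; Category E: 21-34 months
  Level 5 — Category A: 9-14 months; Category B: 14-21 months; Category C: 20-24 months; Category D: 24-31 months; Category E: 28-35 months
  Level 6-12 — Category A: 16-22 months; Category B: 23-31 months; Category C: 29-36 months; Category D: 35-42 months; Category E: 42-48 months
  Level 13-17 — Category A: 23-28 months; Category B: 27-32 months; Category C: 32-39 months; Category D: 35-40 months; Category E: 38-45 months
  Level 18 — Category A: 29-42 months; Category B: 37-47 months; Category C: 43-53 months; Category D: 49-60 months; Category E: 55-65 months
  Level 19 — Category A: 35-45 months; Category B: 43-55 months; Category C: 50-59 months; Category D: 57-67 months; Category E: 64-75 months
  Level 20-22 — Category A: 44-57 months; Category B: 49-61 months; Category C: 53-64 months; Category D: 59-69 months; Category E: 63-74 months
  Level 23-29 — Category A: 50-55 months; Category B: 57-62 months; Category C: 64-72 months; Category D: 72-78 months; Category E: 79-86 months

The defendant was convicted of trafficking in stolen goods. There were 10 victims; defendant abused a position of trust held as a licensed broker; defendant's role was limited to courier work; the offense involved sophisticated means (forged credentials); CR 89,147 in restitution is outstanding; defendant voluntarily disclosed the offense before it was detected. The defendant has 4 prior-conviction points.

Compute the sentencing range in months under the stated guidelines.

27-32 months

Base offense level for trafficking in stolen goods: 12.
R1 applies: 12 + 2 = 14.
R2 applies (level before this adjustment is 14 < 16, so +1): 14 + 1 = 15.
R3 does not apply.
R4 applies: 15 − 2 = 13.
R5 applies (level before this adjustment is 13 < 19, so +1): 13 + 1 = 14.
R6 applies: 14 − 1 = 13.
R7 applies: 13 + 1 = 14.
Final offense level: 14.
Criminal history: 4 prior points → Category B (4).
Level 14 falls in the 13-17 band.
Grid: Level 13-17 × Category B = 27-32 months.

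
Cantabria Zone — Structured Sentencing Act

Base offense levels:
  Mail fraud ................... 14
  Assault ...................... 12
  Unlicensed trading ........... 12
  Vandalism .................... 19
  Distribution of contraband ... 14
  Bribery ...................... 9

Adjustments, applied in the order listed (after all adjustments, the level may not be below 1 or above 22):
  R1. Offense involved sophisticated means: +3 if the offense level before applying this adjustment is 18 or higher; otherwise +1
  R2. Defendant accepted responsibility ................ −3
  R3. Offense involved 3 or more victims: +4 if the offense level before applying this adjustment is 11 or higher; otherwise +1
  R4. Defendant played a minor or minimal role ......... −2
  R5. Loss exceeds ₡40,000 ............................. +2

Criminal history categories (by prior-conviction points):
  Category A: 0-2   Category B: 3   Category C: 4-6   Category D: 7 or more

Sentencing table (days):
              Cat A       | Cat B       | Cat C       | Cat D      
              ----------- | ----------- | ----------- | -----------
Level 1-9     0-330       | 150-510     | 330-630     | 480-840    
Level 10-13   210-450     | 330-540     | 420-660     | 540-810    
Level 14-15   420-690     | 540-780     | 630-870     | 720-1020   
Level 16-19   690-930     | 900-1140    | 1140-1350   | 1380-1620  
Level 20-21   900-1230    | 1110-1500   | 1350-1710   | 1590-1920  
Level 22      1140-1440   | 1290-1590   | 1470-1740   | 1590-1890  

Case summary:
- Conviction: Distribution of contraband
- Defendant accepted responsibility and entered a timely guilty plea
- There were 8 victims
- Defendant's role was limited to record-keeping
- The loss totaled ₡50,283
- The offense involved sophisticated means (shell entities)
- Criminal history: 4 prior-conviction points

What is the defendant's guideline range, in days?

Base offense level for distribution of contraband: 14.
R1 applies (level before this adjustment is 14 < 18, so +1): 14 + 1 = 15.
R2 applies: 15 − 3 = 12.
R3 applies (level before this adjustment is 12 ≥ 11, so +4): 12 + 4 = 16.
R4 applies: 16 − 2 = 14.
R5 applies: 14 + 2 = 16.
Final offense level: 16.
Criminal history: 4 prior points → Category C (4-6).
Level 16 falls in the 16-19 band.
Grid: Level 16-19 × Category C = 1140-1350 days.

1140-1350 days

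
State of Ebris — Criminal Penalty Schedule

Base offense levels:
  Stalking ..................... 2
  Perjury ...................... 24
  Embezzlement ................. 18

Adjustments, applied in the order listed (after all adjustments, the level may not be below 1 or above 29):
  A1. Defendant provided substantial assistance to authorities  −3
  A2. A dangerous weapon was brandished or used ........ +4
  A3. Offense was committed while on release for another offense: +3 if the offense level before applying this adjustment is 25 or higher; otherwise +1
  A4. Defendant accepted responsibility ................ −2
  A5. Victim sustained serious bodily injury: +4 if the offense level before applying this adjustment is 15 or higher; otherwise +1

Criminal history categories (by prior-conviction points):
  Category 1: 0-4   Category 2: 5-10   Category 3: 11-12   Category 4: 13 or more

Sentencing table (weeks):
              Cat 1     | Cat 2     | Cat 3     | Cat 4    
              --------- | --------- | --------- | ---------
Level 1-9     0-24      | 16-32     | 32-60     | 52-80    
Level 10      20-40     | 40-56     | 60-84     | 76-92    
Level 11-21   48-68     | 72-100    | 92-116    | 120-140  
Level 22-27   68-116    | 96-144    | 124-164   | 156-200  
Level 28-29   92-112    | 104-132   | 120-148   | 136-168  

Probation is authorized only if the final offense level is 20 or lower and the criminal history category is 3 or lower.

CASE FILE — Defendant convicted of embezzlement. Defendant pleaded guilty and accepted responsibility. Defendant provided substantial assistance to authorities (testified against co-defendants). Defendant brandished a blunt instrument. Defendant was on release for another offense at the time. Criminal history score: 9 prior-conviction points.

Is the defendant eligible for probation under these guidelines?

Yes

Base offense level for embezzlement: 18.
A1 applies: 18 − 3 = 15.
A2 applies: 15 + 4 = 19.
A3 applies (level before this adjustment is 19 < 25, so +1): 19 + 1 = 20.
A4 applies: 20 − 2 = 18.
A5 does not apply.
Final offense level: 18.
Criminal history: 9 prior points → Category 2 (5-10).
Level 18 falls in the 11-21 band.
Grid: Level 11-21 × Category 2 = 72-100 weeks.
Probation check: level 18 ≤ 20 and category 2 ≤ 3 → eligible.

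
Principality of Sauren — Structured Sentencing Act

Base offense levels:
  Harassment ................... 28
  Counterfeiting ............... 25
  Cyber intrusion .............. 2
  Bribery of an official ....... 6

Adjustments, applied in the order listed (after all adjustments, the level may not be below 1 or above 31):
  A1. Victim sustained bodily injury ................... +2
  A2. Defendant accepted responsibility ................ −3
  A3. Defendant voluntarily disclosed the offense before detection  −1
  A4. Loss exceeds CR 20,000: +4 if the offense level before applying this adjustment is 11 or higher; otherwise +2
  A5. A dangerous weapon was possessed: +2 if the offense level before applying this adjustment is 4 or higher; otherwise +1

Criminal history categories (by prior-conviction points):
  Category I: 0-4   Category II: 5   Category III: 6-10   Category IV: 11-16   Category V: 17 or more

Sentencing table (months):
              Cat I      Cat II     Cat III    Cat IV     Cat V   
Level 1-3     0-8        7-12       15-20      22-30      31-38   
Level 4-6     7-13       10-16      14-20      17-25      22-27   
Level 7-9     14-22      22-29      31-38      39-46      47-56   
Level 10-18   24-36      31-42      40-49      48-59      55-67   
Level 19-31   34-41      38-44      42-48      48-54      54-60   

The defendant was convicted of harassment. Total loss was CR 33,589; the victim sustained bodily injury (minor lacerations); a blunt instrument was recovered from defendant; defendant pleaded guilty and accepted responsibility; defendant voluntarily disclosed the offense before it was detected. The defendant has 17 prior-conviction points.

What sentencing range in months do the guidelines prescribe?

Base offense level for harassment: 28.
A1 applies: 28 + 2 = 30.
A2 applies: 30 − 3 = 27.
A3 applies: 27 − 1 = 26.
A4 applies (level before this adjustment is 26 ≥ 11, so +4): 26 + 4 = 30.
A5 applies (level before this adjustment is 30 ≥ 4, so +2): 30 + 2 = 32.
Level 32 exceeds the maximum of 31; capped at 31.
Final offense level: 31.
Criminal history: 17 prior points → Category V (17+).
Level 31 falls in the 19-31 band.
Grid: Level 19-31 × Category V = 54-60 months.

54-60 months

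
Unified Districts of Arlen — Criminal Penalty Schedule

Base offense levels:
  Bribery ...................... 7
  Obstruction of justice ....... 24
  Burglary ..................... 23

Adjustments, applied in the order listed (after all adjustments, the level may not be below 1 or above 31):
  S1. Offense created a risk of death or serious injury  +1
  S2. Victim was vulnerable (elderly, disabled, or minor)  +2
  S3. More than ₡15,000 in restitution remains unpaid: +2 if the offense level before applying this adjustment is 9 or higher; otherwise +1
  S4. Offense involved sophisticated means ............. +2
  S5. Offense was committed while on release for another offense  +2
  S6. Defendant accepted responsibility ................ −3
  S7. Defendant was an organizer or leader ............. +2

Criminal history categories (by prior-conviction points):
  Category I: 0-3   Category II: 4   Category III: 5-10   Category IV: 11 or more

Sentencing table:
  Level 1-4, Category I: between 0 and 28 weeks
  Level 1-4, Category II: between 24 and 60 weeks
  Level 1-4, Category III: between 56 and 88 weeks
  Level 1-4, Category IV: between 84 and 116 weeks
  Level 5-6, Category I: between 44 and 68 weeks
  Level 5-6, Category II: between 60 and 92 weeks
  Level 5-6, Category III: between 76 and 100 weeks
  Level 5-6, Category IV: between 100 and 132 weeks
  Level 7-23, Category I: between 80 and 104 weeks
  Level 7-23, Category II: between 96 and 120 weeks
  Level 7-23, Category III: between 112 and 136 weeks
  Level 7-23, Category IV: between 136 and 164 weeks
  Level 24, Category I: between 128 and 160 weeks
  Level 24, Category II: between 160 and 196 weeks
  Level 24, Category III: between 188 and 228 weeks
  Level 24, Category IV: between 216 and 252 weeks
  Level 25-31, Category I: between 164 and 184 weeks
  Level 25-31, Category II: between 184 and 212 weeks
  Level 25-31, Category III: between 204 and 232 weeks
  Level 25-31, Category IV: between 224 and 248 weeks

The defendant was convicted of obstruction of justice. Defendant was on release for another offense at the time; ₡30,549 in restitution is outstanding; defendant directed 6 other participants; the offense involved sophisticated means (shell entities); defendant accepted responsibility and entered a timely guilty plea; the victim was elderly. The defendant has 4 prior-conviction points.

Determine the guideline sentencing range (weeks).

184-212 weeks

Base offense level for obstruction of justice: 24.
S1 does not apply.
S2 applies: 24 + 2 = 26.
S3 applies (level before this adjustment is 26 ≥ 9, so +2): 26 + 2 = 28.
S4 applies: 28 + 2 = 30.
S5 applies: 30 + 2 = 32.
S6 applies: 32 − 3 = 29.
S7 applies: 29 + 2 = 31.
Final offense level: 31.
Criminal history: 4 prior points → Category II (4).
Level 31 falls in the 25-31 band.
Grid: Level 25-31 × Category II = 184-212 weeks.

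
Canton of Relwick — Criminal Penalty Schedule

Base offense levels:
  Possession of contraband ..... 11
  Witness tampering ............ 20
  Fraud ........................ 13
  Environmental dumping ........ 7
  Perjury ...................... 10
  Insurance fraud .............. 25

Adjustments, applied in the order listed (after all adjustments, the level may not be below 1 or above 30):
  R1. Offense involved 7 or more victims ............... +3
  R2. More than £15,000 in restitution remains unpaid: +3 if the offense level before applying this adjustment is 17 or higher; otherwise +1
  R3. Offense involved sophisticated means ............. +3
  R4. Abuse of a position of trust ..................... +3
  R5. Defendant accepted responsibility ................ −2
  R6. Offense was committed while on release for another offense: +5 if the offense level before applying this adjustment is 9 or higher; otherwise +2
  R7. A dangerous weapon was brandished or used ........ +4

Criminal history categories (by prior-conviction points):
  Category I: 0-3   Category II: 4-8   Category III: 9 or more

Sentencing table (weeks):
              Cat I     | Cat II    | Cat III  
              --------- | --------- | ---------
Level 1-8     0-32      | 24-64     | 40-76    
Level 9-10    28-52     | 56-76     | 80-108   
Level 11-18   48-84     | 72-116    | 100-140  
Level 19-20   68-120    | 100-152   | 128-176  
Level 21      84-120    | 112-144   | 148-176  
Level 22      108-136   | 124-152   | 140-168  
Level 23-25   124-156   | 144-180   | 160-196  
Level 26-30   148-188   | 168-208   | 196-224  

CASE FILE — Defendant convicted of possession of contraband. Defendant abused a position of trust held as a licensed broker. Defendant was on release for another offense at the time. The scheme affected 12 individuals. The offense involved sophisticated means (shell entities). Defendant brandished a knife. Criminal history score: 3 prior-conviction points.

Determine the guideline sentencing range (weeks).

148-188 weeks

Base offense level for possession of contraband: 11.
R1 applies: 11 + 3 = 14.
R2 does not apply.
R3 applies: 14 + 3 = 17.
R4 applies: 17 + 3 = 20.
R6 applies (level before this adjustment is 20 ≥ 9, so +5): 20 + 5 = 25.
R7 applies: 25 + 4 = 29.
Final offense level: 29.
Criminal history: 3 prior points → Category I (0-3).
Level 29 falls in the 26-30 band.
Grid: Level 26-30 × Category I = 148-188 weeks.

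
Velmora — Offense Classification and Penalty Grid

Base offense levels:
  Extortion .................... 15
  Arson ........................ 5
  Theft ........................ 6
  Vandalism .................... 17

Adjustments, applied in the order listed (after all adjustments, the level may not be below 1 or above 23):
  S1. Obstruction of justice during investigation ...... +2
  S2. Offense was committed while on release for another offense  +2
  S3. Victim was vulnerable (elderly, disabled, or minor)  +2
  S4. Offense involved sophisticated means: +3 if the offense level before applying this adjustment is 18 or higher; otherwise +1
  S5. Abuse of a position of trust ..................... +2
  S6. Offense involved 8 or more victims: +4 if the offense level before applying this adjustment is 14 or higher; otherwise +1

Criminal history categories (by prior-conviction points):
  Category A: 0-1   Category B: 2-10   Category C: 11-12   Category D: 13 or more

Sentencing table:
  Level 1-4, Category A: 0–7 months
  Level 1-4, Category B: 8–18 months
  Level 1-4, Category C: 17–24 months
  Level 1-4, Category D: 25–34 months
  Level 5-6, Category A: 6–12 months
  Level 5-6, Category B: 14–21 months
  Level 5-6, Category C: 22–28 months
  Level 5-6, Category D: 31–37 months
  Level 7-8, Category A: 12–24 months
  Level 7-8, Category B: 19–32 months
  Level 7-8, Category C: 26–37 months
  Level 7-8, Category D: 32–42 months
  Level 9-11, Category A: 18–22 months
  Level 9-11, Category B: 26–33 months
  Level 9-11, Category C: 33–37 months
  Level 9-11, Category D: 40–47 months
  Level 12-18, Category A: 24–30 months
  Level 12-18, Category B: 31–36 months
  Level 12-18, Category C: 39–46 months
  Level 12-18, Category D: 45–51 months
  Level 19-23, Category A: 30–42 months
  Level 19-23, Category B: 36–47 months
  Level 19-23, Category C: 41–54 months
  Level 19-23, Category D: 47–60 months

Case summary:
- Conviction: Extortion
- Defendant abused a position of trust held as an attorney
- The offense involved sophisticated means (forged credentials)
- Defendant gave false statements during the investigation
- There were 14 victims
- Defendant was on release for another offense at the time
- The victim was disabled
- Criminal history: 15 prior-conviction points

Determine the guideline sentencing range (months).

47-60 months

Base offense level for extortion: 15.
S1 applies: 15 + 2 = 17.
S2 applies: 17 + 2 = 19.
S3 applies: 19 + 2 = 21.
S4 applies (level before this adjustment is 21 ≥ 18, so +3): 21 + 3 = 24.
S5 applies: 24 + 2 = 26.
S6 applies (level before this adjustment is 26 ≥ 14, so +4): 26 + 4 = 30.
Level 30 exceeds the maximum of 23; capped at 23.
Final offense level: 23.
Criminal history: 15 prior points → Category D (13+).
Level 23 falls in the 19-23 band.
Grid: Level 19-23 × Category D = 47-60 months.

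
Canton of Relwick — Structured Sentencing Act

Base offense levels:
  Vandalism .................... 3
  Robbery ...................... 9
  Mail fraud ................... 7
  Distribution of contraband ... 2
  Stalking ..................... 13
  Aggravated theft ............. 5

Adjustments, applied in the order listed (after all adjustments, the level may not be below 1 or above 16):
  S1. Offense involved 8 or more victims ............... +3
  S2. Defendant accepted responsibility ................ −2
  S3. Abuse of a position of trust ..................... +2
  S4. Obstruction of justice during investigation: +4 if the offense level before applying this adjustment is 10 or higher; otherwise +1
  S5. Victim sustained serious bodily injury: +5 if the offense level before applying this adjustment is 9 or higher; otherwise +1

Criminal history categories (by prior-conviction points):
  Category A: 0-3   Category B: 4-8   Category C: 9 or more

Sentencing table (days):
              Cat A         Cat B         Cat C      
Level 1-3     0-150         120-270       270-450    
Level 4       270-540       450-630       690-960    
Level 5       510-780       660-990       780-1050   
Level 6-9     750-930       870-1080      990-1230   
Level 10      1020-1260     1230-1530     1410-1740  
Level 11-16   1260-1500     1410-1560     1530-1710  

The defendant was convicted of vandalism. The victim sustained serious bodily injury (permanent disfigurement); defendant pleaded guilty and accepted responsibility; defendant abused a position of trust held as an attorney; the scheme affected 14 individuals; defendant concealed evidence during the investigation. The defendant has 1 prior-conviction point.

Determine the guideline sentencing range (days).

Base offense level for vandalism: 3.
S1 applies: 3 + 3 = 6.
S2 applies: 6 − 2 = 4.
S3 applies: 4 + 2 = 6.
S4 applies (level before this adjustment is 6 < 10, so +1): 6 + 1 = 7.
S5 applies (level before this adjustment is 7 < 9, so +1): 7 + 1 = 8.
Final offense level: 8.
Criminal history: 1 prior point → Category A (0-3).
Level 8 falls in the 6-9 band.
Grid: Level 6-9 × Category A = 750-930 days.

750-930 days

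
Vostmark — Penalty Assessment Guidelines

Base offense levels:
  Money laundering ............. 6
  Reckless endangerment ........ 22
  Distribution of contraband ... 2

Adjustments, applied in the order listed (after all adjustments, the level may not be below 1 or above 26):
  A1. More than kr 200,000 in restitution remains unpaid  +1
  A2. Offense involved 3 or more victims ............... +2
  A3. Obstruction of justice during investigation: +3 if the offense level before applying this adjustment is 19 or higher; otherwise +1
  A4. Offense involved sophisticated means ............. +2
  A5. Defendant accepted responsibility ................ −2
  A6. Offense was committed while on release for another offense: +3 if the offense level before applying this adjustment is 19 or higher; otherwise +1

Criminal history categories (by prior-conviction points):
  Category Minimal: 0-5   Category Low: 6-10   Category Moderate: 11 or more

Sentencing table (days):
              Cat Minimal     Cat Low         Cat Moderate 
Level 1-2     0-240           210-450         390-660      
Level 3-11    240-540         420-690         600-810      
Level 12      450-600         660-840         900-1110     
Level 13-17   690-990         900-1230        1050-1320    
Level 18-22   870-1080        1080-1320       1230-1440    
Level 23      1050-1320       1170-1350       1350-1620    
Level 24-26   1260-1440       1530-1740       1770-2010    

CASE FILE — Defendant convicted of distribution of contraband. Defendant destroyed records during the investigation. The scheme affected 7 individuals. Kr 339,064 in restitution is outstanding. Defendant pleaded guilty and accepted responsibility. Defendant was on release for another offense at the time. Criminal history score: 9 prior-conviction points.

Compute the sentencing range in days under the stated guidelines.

Base offense level for distribution of contraband: 2.
A1 applies: 2 + 1 = 3.
A2 applies: 3 + 2 = 5.
A3 applies (level before this adjustment is 5 < 19, so +1): 5 + 1 = 6.
A5 applies: 6 − 2 = 4.
A6 applies (level before this adjustment is 4 < 19, so +1): 4 + 1 = 5.
Final offense level: 5.
Criminal history: 9 prior points → Category Low (6-10).
Level 5 falls in the 3-11 band.
Grid: Level 3-11 × Category Low = 420-690 days.

420-690 days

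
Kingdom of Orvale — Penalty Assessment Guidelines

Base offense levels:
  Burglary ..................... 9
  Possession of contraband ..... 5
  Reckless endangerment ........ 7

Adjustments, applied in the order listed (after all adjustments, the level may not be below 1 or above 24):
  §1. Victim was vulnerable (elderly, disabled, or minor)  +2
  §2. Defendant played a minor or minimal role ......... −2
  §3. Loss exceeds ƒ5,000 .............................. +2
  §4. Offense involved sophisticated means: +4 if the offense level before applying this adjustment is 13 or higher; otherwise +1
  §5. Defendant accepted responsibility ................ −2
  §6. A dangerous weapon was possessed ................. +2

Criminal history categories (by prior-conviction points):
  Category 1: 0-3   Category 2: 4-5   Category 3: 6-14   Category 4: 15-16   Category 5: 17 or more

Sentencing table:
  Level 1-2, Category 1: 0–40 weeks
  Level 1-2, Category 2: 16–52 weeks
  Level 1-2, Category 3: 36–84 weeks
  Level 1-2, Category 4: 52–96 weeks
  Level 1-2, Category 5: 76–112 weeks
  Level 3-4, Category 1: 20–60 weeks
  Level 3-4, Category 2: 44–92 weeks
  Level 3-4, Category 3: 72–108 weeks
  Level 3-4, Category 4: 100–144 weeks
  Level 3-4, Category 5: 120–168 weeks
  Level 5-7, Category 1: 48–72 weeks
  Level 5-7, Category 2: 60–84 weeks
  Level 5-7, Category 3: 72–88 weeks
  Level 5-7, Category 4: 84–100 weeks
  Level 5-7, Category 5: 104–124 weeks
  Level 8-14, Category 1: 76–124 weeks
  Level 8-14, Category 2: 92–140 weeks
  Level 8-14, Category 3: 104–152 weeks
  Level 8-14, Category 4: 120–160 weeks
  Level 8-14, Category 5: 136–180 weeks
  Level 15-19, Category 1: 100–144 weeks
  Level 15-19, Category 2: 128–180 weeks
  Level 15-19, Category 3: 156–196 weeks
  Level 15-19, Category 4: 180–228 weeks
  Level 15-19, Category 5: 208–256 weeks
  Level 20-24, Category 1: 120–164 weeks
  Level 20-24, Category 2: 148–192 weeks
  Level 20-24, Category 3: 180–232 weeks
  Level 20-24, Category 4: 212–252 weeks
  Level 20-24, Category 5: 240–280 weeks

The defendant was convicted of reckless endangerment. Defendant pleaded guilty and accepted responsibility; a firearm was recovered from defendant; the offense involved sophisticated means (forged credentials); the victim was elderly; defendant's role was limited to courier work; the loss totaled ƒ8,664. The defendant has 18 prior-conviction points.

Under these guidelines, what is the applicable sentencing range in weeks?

Base offense level for reckless endangerment: 7.
§1 applies: 7 + 2 = 9.
§2 applies: 9 − 2 = 7.
§3 applies: 7 + 2 = 9.
§4 applies (level before this adjustment is 9 < 13, so +1): 9 + 1 = 10.
§5 applies: 10 − 2 = 8.
§6 applies: 8 + 2 = 10.
Final offense level: 10.
Criminal history: 18 prior points → Category 5 (17+).
Level 10 falls in the 8-14 band.
Grid: Level 8-14 × Category 5 = 136-180 weeks.

136-180 weeks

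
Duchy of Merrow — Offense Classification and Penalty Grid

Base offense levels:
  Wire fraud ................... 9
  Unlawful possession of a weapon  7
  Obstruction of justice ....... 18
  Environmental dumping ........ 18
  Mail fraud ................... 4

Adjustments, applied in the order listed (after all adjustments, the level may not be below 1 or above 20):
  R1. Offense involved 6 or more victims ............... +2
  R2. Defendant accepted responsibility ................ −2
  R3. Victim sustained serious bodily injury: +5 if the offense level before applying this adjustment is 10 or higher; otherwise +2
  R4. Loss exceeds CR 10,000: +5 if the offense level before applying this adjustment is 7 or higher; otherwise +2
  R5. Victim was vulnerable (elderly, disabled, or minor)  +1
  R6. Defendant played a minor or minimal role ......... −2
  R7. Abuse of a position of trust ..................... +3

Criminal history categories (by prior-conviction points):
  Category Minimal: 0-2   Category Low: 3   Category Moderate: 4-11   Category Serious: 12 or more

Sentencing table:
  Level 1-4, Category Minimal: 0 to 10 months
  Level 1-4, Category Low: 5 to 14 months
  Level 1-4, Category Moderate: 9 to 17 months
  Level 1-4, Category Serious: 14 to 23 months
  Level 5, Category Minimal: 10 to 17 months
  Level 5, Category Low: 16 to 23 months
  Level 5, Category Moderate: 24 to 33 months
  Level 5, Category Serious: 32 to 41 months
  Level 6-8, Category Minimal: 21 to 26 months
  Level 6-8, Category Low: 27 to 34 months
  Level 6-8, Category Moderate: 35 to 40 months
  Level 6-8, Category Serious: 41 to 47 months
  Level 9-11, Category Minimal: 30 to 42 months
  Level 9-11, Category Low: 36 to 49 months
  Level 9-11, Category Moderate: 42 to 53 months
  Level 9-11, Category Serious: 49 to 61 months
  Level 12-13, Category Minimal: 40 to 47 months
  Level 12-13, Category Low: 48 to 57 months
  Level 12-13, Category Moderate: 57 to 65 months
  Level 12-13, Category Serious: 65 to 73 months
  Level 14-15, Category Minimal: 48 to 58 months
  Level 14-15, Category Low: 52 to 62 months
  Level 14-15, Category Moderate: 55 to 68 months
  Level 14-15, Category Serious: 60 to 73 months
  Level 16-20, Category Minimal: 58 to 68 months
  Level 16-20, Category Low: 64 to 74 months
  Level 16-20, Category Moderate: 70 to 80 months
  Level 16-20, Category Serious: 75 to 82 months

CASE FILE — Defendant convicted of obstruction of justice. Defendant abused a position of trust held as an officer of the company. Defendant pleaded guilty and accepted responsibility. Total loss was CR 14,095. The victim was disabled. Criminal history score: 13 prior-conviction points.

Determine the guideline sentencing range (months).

75-82 months

Base offense level for obstruction of justice: 18.
R1 does not apply.
R2 applies: 18 − 2 = 16.
R3 does not apply.
R4 applies (level before this adjustment is 16 ≥ 7, so +5): 16 + 5 = 21.
R5 applies: 21 + 1 = 22.
R7 applies: 22 + 3 = 25.
Level 25 exceeds the maximum of 20; capped at 20.
Final offense level: 20.
Criminal history: 13 prior points → Category Serious (12+).
Level 20 falls in the 16-20 band.
Grid: Level 16-20 × Category Serious = 75-82 months.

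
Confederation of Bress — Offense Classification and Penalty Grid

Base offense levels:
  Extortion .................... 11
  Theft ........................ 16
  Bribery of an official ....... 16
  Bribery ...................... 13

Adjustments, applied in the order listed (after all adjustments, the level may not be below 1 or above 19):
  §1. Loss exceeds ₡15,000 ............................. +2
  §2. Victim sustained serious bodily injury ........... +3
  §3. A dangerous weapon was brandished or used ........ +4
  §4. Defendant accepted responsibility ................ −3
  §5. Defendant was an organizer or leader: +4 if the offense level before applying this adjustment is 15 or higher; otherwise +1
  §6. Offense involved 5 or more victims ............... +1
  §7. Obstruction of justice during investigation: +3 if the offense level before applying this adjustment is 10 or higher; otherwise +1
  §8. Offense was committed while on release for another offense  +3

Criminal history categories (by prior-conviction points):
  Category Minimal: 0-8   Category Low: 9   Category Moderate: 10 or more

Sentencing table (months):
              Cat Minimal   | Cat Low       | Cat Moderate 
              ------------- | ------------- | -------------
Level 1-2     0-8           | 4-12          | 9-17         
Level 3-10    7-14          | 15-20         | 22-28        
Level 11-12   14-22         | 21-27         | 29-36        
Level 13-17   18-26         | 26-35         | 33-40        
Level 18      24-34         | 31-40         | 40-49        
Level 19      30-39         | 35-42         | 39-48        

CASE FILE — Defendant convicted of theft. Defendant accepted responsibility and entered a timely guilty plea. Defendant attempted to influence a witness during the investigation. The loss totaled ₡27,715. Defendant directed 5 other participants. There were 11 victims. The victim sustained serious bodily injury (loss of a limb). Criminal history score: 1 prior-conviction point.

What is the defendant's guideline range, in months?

30-39 months

Base offense level for theft: 16.
§1 applies: 16 + 2 = 18.
§2 applies: 18 + 3 = 21.
§4 applies: 21 − 3 = 18.
§5 applies (level before this adjustment is 18 ≥ 15, so +4): 18 + 4 = 22.
§6 applies: 22 + 1 = 23.
§7 applies (level before this adjustment is 23 ≥ 10, so +3): 23 + 3 = 26.
§8 does not apply.
Level 26 exceeds the maximum of 19; capped at 19.
Final offense level: 19.
Criminal history: 1 prior point → Category Minimal (0-8).
Level 19 falls in the 19 band.
Grid: Level 19 × Category Minimal = 30-39 months.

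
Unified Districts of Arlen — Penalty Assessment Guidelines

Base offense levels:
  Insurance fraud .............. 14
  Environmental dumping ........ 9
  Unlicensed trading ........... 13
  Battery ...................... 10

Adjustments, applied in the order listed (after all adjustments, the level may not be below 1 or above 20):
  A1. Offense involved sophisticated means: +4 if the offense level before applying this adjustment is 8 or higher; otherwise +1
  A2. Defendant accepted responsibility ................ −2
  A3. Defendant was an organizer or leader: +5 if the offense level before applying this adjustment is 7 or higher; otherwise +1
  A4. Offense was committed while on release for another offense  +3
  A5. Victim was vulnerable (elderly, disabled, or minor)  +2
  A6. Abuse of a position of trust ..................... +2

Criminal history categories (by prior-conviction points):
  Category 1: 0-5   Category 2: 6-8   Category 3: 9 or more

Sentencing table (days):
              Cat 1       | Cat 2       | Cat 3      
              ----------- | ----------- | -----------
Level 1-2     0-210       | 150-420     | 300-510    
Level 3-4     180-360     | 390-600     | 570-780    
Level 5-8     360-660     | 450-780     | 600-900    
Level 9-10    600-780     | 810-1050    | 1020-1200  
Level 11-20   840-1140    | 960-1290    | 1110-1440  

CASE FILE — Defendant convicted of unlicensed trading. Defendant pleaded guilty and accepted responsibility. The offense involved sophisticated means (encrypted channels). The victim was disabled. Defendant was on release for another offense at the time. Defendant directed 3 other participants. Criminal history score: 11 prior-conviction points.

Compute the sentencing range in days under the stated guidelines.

Base offense level for unlicensed trading: 13.
A1 applies (level before this adjustment is 13 ≥ 8, so +4): 13 + 4 = 17.
A2 applies: 17 − 2 = 15.
A3 applies (level before this adjustment is 15 ≥ 7, so +5): 15 + 5 = 20.
A4 applies: 20 + 3 = 23.
A5 applies: 23 + 2 = 25.
Level 25 exceeds the maximum of 20; capped at 20.
Final offense level: 20.
Criminal history: 11 prior points → Category 3 (9+).
Level 20 falls in the 11-20 band.
Grid: Level 11-20 × Category 3 = 1110-1440 days.

1110-1440 days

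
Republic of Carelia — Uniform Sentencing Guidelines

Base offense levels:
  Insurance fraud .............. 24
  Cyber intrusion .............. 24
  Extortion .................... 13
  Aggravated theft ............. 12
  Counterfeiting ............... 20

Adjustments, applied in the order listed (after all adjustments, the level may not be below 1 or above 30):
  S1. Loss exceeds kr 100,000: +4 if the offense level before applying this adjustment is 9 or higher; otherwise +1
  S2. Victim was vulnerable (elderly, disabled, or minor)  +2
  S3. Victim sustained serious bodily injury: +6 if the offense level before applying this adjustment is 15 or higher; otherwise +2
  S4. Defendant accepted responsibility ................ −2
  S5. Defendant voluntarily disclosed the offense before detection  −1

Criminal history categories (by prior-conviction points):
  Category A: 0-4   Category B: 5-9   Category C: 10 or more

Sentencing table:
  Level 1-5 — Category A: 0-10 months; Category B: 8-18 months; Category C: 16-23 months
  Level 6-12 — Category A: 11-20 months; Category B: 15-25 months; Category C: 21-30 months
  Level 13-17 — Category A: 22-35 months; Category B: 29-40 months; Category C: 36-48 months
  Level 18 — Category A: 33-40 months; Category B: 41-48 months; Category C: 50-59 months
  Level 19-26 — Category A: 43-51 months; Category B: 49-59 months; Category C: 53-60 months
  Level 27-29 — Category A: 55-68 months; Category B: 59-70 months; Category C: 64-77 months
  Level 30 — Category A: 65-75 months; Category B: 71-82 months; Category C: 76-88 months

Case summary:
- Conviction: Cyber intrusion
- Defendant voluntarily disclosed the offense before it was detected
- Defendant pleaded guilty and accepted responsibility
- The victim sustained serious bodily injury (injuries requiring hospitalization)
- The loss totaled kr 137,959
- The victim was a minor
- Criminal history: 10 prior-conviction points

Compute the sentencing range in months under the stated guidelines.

Base offense level for cyber intrusion: 24.
S1 applies (level before this adjustment is 24 ≥ 9, so +4): 24 + 4 = 28.
S2 applies: 28 + 2 = 30.
S3 applies (level before this adjustment is 30 ≥ 15, so +6): 30 + 6 = 36.
S4 applies: 36 − 2 = 34.
S5 applies: 34 − 1 = 33.
Level 33 exceeds the maximum of 30; capped at 30.
Final offense level: 30.
Criminal history: 10 prior points → Category C (10+).
Level 30 falls in the 30 band.
Grid: Level 30 × Category C = 76-88 months.

76-88 months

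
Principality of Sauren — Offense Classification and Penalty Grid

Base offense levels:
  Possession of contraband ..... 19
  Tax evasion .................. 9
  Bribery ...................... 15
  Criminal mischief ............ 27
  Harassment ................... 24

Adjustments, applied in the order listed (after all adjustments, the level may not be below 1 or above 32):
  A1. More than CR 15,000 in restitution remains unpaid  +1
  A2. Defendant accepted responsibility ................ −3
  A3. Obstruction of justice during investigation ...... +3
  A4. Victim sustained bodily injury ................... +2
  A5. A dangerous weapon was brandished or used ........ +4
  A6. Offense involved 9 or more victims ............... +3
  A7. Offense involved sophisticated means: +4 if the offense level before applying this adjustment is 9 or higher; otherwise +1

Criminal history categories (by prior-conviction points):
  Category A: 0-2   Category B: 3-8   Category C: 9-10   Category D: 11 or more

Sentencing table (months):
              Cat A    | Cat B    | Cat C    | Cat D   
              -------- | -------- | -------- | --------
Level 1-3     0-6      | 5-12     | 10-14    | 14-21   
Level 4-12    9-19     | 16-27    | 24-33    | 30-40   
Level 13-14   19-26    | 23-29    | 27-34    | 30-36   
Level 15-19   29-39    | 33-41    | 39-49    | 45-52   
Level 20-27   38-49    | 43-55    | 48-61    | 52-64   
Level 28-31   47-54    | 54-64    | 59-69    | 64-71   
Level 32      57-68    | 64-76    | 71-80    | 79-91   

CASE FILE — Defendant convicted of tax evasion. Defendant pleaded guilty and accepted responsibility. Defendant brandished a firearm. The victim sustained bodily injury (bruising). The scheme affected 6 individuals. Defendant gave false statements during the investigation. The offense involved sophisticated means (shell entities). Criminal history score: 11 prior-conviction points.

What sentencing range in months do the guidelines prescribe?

45-52 months

Base offense level for tax evasion: 9.
A1 does not apply.
A2 applies: 9 − 3 = 6.
A3 applies: 6 + 3 = 9.
A4 applies: 9 + 2 = 11.
A5 applies: 11 + 4 = 15.
A7 applies (level before this adjustment is 15 ≥ 9, so +4): 15 + 4 = 19.
Final offense level: 19.
Criminal history: 11 prior points → Category D (11+).
Level 19 falls in the 15-19 band.
Grid: Level 15-19 × Category D = 45-52 months.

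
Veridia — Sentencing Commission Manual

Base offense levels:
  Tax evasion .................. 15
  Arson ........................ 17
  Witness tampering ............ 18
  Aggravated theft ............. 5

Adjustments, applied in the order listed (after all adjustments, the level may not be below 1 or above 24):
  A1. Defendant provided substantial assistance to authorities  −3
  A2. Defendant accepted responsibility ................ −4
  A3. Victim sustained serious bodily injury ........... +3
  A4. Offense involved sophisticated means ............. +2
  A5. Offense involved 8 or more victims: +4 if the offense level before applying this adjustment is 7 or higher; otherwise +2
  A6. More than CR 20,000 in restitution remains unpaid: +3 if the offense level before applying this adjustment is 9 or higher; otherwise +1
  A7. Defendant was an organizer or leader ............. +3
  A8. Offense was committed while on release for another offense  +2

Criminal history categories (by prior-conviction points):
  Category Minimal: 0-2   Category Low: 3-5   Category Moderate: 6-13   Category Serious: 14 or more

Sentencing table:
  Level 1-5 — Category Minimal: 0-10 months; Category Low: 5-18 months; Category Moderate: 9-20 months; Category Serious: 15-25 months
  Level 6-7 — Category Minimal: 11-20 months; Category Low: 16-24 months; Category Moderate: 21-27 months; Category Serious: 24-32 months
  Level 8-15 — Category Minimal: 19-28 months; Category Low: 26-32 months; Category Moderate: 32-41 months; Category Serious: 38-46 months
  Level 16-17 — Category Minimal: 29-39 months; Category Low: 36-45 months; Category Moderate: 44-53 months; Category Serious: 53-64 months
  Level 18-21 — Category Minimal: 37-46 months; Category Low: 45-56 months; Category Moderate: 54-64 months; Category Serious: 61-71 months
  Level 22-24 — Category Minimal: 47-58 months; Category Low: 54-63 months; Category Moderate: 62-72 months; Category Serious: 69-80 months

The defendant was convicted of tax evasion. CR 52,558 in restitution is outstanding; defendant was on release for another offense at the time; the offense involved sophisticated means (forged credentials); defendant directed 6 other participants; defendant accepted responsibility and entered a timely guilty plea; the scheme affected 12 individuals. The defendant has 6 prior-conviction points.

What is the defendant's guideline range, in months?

62-72 months

Base offense level for tax evasion: 15.
A1 does not apply.
A2 applies: 15 − 4 = 11.
A3 does not apply.
A4 applies: 11 + 2 = 13.
A5 applies (level before this adjustment is 13 ≥ 7, so +4): 13 + 4 = 17.
A6 applies (level before this adjustment is 17 ≥ 9, so +3): 17 + 3 = 20.
A7 applies: 20 + 3 = 23.
A8 applies: 23 + 2 = 25.
Level 25 exceeds the maximum of 24; capped at 24.
Final offense level: 24.
Criminal history: 6 prior points → Category Moderate (6-13).
Level 24 falls in the 22-24 band.
Grid: Level 22-24 × Category Moderate = 62-72 months.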